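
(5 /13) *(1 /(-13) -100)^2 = 8463005 /2197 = 3852.07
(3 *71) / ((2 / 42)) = 4473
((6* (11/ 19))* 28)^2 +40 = 3429544/ 361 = 9500.12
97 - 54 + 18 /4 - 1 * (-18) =131 /2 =65.50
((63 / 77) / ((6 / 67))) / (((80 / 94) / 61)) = 576267 / 880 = 654.85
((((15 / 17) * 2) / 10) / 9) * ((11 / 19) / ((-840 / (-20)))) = 11 / 40698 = 0.00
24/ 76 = 6/ 19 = 0.32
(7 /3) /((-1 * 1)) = -7 /3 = -2.33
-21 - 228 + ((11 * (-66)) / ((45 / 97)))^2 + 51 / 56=30854479931 / 12600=2448768.25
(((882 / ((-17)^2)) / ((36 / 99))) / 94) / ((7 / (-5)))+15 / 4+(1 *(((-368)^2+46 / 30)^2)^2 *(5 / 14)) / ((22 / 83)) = 19197339604292872241893807992469 / 42358585500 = 453210119688554572765.27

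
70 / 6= 11.67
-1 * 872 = -872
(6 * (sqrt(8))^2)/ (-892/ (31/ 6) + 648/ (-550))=-34100/ 123487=-0.28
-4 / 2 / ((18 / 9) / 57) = -57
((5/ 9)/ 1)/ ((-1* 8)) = -5/ 72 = -0.07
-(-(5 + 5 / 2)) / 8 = 15 / 16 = 0.94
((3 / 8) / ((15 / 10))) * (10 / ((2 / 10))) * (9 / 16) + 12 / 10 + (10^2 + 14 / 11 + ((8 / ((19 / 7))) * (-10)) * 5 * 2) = -6194187 / 33440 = -185.23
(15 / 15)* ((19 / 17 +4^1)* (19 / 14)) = 1653 / 238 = 6.95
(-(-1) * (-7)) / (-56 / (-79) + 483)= -79 / 5459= -0.01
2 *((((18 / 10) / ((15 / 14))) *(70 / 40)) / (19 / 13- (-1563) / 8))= 0.03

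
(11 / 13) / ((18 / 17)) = 187 / 234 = 0.80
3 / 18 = 0.17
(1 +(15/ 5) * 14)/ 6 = 43/ 6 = 7.17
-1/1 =-1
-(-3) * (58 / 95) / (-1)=-174 / 95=-1.83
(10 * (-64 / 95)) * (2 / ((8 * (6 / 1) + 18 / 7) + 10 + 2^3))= -56 / 285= -0.20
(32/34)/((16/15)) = 15/17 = 0.88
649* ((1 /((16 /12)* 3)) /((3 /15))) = 3245 /4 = 811.25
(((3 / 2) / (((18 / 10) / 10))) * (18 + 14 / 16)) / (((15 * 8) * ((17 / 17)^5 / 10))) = 3775 / 288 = 13.11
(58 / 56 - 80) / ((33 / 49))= -469 / 4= -117.25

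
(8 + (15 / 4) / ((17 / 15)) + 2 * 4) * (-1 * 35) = -45955 / 68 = -675.81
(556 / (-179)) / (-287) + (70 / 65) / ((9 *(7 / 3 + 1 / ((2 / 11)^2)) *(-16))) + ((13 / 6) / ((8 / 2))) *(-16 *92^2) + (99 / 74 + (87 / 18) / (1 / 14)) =-73285.65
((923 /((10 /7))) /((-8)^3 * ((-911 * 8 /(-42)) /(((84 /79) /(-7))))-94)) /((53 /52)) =5291559 /4881592295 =0.00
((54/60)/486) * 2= 1/270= 0.00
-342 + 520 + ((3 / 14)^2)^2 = 6838129 / 38416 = 178.00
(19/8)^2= 361/64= 5.64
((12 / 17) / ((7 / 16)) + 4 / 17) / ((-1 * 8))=-55 / 238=-0.23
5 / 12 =0.42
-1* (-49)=49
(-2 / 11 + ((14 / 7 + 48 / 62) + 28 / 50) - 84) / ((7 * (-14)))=344613 / 417725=0.82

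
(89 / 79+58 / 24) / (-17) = -3359 / 16116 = -0.21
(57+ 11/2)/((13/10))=625/13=48.08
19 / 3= 6.33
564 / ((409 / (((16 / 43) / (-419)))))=-9024 / 7368953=-0.00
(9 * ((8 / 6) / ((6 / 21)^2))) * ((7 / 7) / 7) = 21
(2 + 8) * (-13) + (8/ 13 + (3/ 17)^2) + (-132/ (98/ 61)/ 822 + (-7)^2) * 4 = 66.25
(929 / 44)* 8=1858 / 11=168.91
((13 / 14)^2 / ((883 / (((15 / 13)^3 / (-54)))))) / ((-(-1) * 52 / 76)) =-2375 / 58496984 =-0.00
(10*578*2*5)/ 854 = 28900/ 427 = 67.68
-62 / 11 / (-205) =62 / 2255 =0.03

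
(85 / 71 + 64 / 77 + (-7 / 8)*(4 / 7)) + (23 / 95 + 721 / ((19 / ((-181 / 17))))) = -402.26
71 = 71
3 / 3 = 1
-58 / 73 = -0.79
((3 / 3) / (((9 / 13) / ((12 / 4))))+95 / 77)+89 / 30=6571 / 770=8.53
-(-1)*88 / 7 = 88 / 7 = 12.57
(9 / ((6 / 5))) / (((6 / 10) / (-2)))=-25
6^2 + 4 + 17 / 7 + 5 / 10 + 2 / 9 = 5437 / 126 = 43.15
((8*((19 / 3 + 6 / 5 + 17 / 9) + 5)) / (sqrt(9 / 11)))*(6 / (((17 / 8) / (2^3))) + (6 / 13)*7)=3291728*sqrt(11) / 3315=3293.34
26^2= 676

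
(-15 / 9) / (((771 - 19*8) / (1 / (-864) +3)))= -12955 / 1604448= -0.01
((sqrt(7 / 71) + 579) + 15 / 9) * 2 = 2 * sqrt(497) / 71 + 3484 / 3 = 1161.96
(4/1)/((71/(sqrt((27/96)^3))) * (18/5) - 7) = 6300/660722927 + 1090560 * sqrt(2)/660722927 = 0.00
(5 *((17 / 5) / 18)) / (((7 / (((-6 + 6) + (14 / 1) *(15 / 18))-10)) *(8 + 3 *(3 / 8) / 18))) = 680 / 24381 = 0.03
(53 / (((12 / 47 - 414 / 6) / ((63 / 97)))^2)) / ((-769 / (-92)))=0.00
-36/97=-0.37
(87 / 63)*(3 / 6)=29 / 42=0.69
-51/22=-2.32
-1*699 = -699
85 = 85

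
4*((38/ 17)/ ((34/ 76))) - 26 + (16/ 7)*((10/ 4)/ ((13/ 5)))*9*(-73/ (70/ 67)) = -255536926/ 184093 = -1388.09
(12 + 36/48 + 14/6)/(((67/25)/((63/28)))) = 13575/1072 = 12.66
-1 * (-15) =15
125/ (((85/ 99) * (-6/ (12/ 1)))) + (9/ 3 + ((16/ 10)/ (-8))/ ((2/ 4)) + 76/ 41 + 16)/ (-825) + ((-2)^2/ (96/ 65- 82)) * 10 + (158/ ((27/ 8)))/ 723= -14278359720178889/ 48959983227375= -291.63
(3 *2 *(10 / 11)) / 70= 6 / 77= 0.08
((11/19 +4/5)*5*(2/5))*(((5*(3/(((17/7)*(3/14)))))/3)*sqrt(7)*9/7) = 90.14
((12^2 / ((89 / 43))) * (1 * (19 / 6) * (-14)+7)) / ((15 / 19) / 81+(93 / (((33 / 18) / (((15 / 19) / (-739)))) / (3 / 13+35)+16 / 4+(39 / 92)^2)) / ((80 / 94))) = 1062.70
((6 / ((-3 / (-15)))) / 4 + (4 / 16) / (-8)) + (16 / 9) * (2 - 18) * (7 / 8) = -5017 / 288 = -17.42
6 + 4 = 10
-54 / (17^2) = -54 / 289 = -0.19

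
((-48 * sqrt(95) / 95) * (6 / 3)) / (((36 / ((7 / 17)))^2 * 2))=-49 * sqrt(95) / 741285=-0.00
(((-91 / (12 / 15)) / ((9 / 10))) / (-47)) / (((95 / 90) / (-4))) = -9100 / 893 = -10.19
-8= -8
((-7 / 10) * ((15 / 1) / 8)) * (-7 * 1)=147 / 16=9.19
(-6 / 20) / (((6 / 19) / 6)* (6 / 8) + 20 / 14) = -0.20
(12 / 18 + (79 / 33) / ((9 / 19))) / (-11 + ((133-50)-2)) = 1699 / 20790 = 0.08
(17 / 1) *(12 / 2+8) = 238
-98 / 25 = -3.92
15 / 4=3.75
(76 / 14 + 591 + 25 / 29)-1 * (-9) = 123077 / 203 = 606.29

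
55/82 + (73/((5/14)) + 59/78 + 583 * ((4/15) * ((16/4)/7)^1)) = 1099396/3731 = 294.67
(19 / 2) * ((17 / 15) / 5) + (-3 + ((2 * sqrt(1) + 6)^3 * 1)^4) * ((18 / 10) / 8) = 9277129360247 / 600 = 15461882267.08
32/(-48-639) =-32/687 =-0.05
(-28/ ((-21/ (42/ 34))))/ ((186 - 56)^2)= 7/ 71825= 0.00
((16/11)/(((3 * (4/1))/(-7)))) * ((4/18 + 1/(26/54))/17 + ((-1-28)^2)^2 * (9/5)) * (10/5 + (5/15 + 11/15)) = -16307417621488/4922775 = -3312647.36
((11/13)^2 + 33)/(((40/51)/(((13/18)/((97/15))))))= 48433/10088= 4.80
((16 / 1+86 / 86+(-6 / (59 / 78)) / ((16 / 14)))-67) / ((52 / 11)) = -73909 / 6136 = -12.05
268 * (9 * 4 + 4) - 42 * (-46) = 12652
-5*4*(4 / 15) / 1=-16 / 3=-5.33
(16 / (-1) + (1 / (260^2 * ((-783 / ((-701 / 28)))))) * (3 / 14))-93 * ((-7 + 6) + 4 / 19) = 7545673712519 / 131409532800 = 57.42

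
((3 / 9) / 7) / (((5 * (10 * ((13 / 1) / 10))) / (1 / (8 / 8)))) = 0.00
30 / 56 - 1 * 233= -6509 / 28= -232.46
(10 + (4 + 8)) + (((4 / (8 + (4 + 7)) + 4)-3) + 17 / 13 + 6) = 7538 / 247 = 30.52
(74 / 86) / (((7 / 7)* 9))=37 / 387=0.10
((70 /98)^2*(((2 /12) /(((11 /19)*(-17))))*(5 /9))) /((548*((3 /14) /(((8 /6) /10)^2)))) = -0.00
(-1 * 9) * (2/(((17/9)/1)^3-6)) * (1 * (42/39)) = -26244/1001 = -26.22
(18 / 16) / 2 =9 / 16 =0.56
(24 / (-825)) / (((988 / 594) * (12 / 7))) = -63 / 6175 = -0.01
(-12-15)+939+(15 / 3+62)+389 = 1368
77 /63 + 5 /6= 37 /18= 2.06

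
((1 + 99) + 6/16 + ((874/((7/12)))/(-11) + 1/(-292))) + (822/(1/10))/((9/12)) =491237797/44968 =10924.16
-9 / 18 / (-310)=1 / 620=0.00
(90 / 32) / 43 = 45 / 688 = 0.07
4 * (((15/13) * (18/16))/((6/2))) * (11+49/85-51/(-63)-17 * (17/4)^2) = -25247883/49504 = -510.02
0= 0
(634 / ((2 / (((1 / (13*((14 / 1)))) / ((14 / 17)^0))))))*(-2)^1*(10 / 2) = -1585 / 91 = -17.42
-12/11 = -1.09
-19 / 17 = -1.12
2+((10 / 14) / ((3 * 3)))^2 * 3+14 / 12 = 8429 / 2646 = 3.19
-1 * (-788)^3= 489303872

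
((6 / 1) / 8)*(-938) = -1407 / 2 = -703.50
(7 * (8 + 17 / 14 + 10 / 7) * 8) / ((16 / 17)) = 2533 / 4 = 633.25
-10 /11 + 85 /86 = 75 /946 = 0.08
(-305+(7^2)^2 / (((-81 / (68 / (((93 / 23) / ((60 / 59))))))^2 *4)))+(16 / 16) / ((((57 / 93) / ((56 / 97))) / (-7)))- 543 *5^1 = -121344503328479612 / 40450396588443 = -2999.83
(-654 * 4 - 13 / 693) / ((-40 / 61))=110586961 / 27720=3989.43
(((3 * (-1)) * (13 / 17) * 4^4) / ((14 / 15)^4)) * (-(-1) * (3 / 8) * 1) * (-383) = 4537113750 / 40817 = 111157.45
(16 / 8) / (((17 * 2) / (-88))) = -88 / 17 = -5.18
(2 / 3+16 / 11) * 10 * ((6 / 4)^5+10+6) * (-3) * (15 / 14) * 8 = -12869.32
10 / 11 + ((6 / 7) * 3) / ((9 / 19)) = 488 / 77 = 6.34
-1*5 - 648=-653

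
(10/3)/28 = 5/42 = 0.12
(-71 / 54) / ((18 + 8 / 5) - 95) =355 / 20358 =0.02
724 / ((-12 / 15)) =-905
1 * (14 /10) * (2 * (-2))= -28 /5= -5.60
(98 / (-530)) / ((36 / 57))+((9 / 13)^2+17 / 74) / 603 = -1165430633 / 3996792540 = -0.29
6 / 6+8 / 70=39 / 35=1.11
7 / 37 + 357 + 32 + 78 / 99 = 476162 / 1221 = 389.98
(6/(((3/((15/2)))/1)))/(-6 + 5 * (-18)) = -0.16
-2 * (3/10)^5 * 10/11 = -243/55000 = -0.00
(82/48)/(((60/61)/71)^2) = 769060001/86400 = 8901.16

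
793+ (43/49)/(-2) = 77671/98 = 792.56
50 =50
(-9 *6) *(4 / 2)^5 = -1728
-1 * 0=0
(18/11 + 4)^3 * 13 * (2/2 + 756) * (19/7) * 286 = 1367910990.45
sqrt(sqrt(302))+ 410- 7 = 302^(1 / 4)+ 403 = 407.17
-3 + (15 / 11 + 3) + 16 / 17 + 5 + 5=2301 / 187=12.30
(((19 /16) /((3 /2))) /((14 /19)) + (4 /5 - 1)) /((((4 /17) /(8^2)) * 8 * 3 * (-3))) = -24973 /7560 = -3.30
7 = 7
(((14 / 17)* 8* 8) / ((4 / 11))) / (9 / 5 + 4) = 12320 / 493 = 24.99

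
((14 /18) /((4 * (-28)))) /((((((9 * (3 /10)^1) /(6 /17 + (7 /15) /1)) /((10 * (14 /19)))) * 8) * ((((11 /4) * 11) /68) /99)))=-0.43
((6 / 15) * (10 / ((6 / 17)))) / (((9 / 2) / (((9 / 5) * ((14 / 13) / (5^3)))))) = 952 / 24375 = 0.04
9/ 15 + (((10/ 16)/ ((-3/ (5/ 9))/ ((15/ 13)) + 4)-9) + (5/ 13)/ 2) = -80681/ 8840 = -9.13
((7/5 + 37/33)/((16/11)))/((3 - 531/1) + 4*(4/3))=-0.00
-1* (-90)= 90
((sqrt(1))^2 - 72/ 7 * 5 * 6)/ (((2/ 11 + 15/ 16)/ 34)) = -12883552/ 1379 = -9342.68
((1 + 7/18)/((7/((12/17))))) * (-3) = -50/119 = -0.42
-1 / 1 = -1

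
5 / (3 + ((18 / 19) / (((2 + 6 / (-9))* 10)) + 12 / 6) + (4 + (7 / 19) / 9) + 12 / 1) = 17100 / 72203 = 0.24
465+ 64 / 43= 20059 / 43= 466.49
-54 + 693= 639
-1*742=-742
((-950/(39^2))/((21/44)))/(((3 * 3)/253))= -10575400/287469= -36.79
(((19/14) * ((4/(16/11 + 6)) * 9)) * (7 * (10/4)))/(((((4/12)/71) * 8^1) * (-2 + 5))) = 1017.92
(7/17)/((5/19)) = 133/85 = 1.56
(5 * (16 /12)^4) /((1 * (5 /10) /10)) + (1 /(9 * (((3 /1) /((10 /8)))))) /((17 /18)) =870535 /2754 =316.10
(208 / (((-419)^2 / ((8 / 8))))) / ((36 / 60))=1040 / 526683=0.00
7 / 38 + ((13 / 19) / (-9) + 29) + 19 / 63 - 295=-70647 / 266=-265.59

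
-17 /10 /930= -17 /9300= -0.00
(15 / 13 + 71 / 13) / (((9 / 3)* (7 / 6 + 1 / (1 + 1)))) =86 / 65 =1.32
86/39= 2.21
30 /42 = 5 /7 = 0.71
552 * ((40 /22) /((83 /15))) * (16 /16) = 165600 /913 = 181.38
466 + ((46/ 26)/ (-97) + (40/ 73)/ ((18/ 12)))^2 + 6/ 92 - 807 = -1195622519516069/ 3508134490926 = -340.81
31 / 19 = 1.63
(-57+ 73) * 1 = 16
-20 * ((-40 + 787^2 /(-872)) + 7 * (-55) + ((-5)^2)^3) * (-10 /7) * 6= 1895254650 /763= 2483951.05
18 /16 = 9 /8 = 1.12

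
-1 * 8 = -8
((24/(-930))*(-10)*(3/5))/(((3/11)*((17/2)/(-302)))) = -53152/2635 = -20.17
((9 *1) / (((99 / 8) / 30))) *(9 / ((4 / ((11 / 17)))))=540 / 17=31.76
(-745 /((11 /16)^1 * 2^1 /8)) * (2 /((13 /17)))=-1621120 /143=-11336.50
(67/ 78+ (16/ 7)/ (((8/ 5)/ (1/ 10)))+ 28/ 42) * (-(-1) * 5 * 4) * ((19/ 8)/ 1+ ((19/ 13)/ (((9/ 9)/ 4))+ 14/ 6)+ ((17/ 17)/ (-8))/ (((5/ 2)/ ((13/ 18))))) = 22422443/ 63882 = 351.00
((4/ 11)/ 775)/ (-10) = -0.00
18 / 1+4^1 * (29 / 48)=245 / 12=20.42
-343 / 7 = -49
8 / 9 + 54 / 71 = 1054 / 639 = 1.65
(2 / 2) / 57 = 1 / 57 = 0.02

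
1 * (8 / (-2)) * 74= -296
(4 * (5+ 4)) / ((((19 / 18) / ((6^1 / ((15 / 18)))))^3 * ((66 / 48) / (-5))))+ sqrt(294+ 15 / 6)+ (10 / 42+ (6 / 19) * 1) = -1645625506241 / 39610725+ sqrt(1186) / 2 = -41527.73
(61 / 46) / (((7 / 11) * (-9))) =-671 / 2898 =-0.23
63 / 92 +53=4939 / 92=53.68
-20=-20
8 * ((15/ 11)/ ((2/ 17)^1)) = 1020/ 11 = 92.73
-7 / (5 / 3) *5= -21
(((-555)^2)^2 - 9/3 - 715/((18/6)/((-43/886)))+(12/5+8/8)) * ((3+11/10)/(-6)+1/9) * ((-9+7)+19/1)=-2207918607548724541/2392200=-922965725085.16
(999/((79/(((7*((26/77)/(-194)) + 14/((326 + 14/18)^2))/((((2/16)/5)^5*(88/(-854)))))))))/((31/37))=44943798712659840000000/248619929359153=180773113.52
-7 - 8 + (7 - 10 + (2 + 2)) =-14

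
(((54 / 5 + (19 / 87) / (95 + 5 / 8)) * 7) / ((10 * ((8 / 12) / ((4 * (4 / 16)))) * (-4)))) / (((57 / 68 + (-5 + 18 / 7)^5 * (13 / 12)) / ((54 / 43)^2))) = 10276868271411 / 208394263030000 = 0.05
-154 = -154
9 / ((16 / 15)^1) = 135 / 16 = 8.44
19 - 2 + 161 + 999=1177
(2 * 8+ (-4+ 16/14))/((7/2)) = 184/49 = 3.76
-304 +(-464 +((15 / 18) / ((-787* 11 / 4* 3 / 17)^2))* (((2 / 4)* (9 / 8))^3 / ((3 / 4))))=-7367260458291 / 9592787072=-768.00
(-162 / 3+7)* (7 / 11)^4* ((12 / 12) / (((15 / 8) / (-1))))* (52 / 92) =11736088 / 5051145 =2.32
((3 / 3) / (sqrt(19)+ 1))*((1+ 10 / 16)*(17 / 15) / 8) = -221 / 17280+ 221*sqrt(19) / 17280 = 0.04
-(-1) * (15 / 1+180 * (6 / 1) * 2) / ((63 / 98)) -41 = 3342.33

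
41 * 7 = 287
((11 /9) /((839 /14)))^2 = 23716 /57017601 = 0.00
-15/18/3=-5/18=-0.28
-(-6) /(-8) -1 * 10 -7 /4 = -25 /2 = -12.50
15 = 15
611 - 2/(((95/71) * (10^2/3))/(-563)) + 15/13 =39359447/61750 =637.40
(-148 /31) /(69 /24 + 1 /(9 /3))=-3552 /2387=-1.49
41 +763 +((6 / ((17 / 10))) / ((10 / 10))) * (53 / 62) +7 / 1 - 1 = 428460 / 527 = 813.02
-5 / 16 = -0.31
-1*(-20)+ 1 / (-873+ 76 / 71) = 1238069 / 61907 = 20.00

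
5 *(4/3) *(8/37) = 160/111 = 1.44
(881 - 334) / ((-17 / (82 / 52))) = -22427 / 442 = -50.74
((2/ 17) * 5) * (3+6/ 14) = 240/ 119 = 2.02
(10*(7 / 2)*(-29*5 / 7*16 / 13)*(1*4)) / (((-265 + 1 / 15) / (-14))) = -4872000 / 25831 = -188.61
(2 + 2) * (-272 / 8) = -136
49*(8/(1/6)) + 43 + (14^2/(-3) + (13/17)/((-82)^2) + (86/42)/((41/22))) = 5594928005/2400468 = 2330.77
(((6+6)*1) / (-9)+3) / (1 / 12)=20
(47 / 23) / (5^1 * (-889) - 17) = -47 / 102626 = -0.00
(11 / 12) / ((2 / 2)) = 11 / 12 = 0.92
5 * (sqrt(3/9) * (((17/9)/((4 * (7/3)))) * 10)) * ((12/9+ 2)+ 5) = 48.69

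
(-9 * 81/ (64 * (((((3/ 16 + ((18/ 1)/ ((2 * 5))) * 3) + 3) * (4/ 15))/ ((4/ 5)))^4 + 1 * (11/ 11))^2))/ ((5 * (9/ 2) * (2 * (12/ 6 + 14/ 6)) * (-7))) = 1274019840000000/ 708870358676802809851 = 0.00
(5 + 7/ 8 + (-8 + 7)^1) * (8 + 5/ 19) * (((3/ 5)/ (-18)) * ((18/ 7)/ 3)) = -6123/ 5320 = -1.15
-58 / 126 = -29 / 63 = -0.46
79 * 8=632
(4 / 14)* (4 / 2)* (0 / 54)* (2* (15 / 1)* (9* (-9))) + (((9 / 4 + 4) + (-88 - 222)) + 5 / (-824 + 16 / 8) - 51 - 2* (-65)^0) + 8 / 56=-356.61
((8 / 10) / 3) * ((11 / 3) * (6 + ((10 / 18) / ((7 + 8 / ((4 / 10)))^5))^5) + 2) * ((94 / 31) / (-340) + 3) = 81528230947417250944785836129772831444682734746 / 4258922963316874489300709696003921581668373725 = 19.14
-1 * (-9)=9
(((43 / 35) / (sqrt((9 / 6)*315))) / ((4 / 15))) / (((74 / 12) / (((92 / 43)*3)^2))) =38088*sqrt(210) / 389795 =1.42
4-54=-50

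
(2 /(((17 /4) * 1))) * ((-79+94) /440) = 3 /187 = 0.02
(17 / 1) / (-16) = -17 / 16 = -1.06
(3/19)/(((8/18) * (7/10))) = 135/266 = 0.51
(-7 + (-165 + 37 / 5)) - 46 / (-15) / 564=-139247 / 846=-164.59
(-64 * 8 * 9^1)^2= 21233664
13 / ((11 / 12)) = 14.18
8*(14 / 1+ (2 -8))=64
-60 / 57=-20 / 19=-1.05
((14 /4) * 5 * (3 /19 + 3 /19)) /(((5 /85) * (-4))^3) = -515865 /1216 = -424.23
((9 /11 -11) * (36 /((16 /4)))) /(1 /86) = -7880.73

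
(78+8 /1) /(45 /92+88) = 7912 /8141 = 0.97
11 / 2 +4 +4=27 / 2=13.50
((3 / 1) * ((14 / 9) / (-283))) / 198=-0.00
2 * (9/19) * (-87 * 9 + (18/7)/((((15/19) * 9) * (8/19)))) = -985497/1330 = -740.98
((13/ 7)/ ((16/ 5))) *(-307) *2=-19955/ 56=-356.34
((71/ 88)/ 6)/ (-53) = -71/ 27984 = -0.00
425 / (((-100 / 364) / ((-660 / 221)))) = 4620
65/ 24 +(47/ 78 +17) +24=13825/ 312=44.31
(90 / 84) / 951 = 0.00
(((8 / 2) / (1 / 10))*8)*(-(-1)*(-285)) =-91200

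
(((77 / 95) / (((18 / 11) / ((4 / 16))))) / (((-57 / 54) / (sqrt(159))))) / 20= -847 * sqrt(159) / 144400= -0.07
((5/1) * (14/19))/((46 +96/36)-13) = 210/2033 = 0.10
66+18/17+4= 1208/17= 71.06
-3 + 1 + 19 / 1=17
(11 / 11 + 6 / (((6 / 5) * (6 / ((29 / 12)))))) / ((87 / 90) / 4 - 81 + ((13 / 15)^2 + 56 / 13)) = -70525 / 1771369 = -0.04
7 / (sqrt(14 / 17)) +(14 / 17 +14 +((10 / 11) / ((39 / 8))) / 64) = sqrt(238) / 2 +432517 / 29172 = 22.54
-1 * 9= -9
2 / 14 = 1 / 7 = 0.14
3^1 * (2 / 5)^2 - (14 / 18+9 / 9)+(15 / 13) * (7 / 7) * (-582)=-1968046 / 2925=-672.84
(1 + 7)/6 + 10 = 34/3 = 11.33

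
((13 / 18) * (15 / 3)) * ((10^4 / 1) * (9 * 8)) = 2600000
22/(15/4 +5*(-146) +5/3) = -264/8695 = -0.03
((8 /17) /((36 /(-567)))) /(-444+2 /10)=0.02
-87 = -87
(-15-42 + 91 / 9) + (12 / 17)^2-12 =-151874 / 2601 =-58.39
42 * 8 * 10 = 3360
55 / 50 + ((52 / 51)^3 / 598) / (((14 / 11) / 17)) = 14116553 / 12562830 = 1.12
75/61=1.23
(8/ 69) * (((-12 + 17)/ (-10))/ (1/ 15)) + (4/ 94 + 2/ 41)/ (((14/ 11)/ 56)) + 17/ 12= 2428321/ 531852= 4.57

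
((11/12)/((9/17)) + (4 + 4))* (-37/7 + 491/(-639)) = -7115270/120771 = -58.92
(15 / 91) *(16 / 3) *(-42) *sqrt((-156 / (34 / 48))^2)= -138240 / 17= -8131.76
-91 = -91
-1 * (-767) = 767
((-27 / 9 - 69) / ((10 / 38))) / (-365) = 1368 / 1825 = 0.75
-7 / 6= -1.17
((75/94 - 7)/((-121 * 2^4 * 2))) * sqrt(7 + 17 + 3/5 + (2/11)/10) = 53 * sqrt(74470)/1819840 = 0.01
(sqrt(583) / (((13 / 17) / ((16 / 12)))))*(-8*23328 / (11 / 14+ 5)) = -731136*sqrt(583) / 13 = -1357966.62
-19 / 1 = -19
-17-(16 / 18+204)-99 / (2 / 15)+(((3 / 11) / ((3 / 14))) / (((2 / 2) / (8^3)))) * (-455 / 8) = -7529189 / 198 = -38026.21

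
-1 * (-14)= 14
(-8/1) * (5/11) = -40/11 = -3.64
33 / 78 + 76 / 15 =2141 / 390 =5.49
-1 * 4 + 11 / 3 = -1 / 3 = -0.33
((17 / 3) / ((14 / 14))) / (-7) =-17 / 21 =-0.81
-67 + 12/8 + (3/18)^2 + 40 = -917/36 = -25.47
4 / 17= 0.24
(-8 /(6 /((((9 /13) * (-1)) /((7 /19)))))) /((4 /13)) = 57 /7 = 8.14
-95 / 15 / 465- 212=-295759 / 1395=-212.01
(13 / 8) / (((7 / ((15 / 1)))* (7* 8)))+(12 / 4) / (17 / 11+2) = 37031 / 40768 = 0.91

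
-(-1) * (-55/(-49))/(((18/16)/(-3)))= -440/147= -2.99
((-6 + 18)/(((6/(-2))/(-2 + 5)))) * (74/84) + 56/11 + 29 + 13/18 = 33599/1386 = 24.24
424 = 424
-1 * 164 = -164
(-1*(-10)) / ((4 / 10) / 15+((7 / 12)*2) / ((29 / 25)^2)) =1261500 / 112739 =11.19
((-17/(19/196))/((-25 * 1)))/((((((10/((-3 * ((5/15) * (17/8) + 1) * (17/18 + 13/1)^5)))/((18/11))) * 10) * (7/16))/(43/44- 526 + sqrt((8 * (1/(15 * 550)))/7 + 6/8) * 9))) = 366686514.95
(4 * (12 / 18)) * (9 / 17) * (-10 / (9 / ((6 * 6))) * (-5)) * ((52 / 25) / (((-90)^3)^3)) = -13 / 8575713949218750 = -0.00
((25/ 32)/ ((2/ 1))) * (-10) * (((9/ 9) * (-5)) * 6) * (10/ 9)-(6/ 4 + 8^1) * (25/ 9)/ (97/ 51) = 90275/ 776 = 116.33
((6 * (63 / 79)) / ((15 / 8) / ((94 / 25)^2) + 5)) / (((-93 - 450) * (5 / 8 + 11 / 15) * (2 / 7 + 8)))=-748161792 / 4904632798999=-0.00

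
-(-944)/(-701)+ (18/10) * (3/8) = -18833/28040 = -0.67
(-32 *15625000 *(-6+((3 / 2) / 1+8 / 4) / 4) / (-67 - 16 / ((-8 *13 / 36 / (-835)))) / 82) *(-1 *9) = 3656250000 / 60991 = 59947.37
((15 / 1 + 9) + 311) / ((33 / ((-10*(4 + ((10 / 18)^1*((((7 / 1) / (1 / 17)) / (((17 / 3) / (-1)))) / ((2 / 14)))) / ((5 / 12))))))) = 214400 / 11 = 19490.91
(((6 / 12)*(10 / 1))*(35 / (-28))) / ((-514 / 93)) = 2325 / 2056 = 1.13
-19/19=-1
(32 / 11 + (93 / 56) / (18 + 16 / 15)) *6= 17.98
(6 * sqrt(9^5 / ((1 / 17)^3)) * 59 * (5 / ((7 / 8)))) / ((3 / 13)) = 253478160 * sqrt(17) / 7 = 149302461.07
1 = 1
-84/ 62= -42/ 31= -1.35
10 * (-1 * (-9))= 90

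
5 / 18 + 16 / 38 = 239 / 342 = 0.70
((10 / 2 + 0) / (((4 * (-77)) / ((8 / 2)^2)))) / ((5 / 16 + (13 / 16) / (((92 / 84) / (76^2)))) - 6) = -1472 / 24251227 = -0.00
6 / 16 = 3 / 8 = 0.38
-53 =-53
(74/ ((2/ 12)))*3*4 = 5328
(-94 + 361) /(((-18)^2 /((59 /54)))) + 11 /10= 58331 /29160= 2.00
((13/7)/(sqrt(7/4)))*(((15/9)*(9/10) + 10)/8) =299*sqrt(7)/392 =2.02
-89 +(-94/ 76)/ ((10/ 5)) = -6811/ 76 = -89.62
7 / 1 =7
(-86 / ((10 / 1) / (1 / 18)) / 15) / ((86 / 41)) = -41 / 2700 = -0.02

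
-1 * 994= -994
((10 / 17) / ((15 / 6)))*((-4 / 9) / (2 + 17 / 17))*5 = -80 / 459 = -0.17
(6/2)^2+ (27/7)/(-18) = 123/14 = 8.79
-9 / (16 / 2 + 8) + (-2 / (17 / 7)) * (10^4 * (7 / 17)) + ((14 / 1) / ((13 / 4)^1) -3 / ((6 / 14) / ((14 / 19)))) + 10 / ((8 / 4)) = -3868862847 / 1142128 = -3387.42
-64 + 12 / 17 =-1076 / 17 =-63.29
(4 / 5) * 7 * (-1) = -28 / 5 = -5.60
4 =4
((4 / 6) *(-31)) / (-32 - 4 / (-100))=1550 / 2397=0.65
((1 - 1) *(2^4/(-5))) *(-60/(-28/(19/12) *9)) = 0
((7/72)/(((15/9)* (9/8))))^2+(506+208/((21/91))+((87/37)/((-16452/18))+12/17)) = 14752959989119/10477661850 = 1408.04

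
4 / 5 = 0.80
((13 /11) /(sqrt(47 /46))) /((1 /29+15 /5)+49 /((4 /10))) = 754 *sqrt(2162) /3764277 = 0.01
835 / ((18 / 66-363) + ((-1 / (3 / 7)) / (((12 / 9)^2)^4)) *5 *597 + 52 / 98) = -29495459840 / 37425079799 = -0.79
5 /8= 0.62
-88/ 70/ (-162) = 22/ 2835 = 0.01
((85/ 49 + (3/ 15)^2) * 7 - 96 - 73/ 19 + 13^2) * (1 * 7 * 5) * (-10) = -28553.26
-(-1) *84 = 84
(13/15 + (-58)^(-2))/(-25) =-43747/1261500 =-0.03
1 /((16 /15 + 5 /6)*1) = 10 /19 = 0.53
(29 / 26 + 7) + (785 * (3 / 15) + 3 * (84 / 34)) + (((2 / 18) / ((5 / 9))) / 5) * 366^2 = 61114977 / 11050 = 5530.77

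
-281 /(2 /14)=-1967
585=585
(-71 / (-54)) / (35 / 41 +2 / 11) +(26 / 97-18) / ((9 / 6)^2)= -6.61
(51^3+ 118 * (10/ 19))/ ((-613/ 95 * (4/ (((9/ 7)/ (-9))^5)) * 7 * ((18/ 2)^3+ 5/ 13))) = 163900685/ 2735323249736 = 0.00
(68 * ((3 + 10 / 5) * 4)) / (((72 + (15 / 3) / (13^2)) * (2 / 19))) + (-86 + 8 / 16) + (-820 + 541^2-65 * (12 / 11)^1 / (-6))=78190431093 / 267806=291966.69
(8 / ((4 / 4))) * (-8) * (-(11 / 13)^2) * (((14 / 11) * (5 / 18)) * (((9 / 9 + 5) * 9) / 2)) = 437.40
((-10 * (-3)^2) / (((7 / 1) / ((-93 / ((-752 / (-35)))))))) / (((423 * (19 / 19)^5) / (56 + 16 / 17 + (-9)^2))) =5452125 / 300424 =18.15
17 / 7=2.43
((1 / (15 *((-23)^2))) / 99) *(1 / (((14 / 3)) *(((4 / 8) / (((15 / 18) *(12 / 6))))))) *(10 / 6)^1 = 5 / 3299373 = 0.00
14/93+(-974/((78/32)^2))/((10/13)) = -3862102/18135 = -212.96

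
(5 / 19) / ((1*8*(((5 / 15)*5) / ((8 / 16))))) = 3 / 304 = 0.01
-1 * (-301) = 301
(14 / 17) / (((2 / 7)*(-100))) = -49 / 1700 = -0.03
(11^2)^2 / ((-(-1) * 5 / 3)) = 43923 / 5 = 8784.60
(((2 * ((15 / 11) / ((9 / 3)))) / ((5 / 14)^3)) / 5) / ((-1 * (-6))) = 0.67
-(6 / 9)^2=-4 / 9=-0.44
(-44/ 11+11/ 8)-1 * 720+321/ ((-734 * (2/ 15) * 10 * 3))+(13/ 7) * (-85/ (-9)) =-32609611/ 46242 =-705.19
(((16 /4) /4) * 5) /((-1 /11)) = -55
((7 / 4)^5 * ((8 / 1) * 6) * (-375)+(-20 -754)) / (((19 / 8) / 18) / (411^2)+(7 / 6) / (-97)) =2795612110942563 / 113507540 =24629307.54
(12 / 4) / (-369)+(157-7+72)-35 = 23000 / 123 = 186.99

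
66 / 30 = 11 / 5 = 2.20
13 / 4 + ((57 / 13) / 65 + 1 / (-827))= 9269771 / 2795260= 3.32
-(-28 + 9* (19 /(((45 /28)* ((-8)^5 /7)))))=1147811 /40960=28.02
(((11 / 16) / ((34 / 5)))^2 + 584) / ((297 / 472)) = 3398983097 / 3662208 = 928.12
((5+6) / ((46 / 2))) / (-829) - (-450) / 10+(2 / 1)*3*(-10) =-286016 / 19067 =-15.00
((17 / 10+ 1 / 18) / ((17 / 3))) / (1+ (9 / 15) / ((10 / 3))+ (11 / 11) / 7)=0.23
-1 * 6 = -6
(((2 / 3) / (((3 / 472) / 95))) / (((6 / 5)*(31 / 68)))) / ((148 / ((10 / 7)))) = 38114000 / 216783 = 175.82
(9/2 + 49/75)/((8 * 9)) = 773/10800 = 0.07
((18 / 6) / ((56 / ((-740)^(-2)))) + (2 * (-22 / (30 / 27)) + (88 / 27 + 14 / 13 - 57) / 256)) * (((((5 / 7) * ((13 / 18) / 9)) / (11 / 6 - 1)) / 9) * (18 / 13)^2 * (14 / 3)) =-856907689289 / 314836048800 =-2.72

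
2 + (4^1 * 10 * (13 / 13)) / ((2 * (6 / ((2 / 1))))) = 26 / 3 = 8.67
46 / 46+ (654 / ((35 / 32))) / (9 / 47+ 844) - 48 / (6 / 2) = -19846809 / 1388695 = -14.29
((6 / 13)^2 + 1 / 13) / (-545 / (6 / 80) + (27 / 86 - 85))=-12642 / 320533681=-0.00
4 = 4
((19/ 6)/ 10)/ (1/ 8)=38/ 15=2.53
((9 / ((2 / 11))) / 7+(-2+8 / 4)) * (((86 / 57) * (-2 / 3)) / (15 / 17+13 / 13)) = -8041 / 2128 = -3.78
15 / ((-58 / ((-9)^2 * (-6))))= 3645 / 29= 125.69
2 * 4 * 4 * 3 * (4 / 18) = 64 / 3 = 21.33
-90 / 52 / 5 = -9 / 26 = -0.35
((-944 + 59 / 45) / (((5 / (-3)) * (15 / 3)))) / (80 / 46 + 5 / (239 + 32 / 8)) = 79030323 / 1229375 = 64.28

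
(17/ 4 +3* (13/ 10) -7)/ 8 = 23/ 160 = 0.14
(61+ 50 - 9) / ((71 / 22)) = 31.61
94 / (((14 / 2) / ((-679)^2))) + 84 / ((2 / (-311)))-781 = 6177279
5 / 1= 5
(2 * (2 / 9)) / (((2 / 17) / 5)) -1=17.89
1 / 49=0.02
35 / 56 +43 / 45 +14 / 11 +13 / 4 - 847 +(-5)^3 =-965.90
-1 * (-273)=273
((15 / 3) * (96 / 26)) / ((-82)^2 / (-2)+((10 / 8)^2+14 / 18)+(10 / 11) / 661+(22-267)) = -251285760 / 49064129413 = -0.01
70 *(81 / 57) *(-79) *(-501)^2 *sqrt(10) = -37476959310 *sqrt(10) / 19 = -6237502694.58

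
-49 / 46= -1.07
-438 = -438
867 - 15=852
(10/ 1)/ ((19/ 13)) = 130/ 19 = 6.84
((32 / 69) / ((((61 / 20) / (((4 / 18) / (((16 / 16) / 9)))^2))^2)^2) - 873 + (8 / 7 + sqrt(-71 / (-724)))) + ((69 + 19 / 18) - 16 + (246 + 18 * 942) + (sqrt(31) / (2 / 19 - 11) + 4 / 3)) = -19 * sqrt(31) / 207 + sqrt(12851) / 362 + 657528562347911 / 40125247218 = 16386.71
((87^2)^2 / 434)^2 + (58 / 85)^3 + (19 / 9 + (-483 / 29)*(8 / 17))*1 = 526079411010201413504717 / 30190947538500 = 17425071218.43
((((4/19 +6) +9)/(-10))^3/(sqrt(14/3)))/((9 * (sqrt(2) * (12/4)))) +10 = 10 - 24137569 * sqrt(21)/2592702000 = 9.96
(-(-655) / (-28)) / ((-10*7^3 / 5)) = 655 / 19208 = 0.03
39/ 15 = 13/ 5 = 2.60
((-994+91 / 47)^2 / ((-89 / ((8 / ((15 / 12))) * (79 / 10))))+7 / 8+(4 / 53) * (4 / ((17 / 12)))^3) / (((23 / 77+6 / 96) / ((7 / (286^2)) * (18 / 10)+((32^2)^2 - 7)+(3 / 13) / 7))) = -17184218298828398086952165409117 / 10587362074909798750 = -1623087807637.37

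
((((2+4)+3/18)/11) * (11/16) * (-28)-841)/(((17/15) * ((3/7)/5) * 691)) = -3577525/281928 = -12.69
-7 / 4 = -1.75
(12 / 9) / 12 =1 / 9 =0.11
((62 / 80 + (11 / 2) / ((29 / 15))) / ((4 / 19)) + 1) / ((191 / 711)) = 60023331 / 886240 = 67.73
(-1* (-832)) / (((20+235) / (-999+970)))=-24128 / 255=-94.62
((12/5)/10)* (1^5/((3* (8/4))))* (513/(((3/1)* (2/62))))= 5301/25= 212.04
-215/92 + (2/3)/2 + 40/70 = -2767/1932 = -1.43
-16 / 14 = -8 / 7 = -1.14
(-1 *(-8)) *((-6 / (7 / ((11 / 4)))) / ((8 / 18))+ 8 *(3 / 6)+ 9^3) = 40751 / 7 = 5821.57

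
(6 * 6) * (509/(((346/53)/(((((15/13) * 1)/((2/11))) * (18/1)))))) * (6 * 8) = 34612570080/2249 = 15390204.57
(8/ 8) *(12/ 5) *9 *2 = 216/ 5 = 43.20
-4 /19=-0.21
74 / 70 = 37 / 35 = 1.06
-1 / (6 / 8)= -1.33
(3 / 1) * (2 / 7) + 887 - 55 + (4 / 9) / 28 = 52471 / 63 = 832.87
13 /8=1.62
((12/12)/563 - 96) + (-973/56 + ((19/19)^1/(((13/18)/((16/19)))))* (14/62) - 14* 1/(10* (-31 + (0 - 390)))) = -8211020089889/72595404440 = -113.11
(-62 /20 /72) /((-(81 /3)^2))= 31 /524880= 0.00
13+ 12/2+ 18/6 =22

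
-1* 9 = -9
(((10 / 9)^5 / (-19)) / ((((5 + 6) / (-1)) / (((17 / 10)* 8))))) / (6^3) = 0.00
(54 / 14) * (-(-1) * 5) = 135 / 7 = 19.29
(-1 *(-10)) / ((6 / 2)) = 10 / 3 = 3.33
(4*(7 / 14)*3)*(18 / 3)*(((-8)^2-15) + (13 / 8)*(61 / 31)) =116505 / 62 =1879.11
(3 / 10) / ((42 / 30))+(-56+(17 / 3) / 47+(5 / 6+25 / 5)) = -49184 / 987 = -49.83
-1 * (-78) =78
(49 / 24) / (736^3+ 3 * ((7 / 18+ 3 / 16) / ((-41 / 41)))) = 0.00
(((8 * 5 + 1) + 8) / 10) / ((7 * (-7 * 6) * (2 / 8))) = -1 / 15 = -0.07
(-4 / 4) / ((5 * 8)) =-1 / 40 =-0.02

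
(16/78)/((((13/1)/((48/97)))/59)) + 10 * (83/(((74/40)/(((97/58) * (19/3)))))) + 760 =290890882508/52769067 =5512.53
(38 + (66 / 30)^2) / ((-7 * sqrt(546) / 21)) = -153 * sqrt(546) / 650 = -5.50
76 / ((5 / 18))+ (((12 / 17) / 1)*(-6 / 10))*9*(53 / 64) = 367803 / 1360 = 270.44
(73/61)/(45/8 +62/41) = 23944/142801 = 0.17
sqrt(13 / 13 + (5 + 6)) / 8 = sqrt(3) / 4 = 0.43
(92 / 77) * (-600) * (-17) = 938400 / 77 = 12187.01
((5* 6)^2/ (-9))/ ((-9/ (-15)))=-500/ 3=-166.67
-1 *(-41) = 41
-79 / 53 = -1.49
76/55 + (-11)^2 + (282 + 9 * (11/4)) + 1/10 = 429.23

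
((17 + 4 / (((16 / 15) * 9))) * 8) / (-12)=-209 / 18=-11.61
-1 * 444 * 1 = -444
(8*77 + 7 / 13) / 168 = 1145 / 312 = 3.67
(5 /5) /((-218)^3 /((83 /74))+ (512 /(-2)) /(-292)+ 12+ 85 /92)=-557428 /5148861847433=-0.00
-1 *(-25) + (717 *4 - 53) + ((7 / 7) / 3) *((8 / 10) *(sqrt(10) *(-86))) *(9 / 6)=2840 - 172 *sqrt(10) / 5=2731.22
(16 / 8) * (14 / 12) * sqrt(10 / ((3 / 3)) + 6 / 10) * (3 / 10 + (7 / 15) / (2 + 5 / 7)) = 1883 * sqrt(265) / 8550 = 3.59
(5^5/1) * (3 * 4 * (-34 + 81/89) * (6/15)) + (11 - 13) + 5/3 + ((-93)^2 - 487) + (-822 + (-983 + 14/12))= -261654917/534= -489990.48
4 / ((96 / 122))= 61 / 12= 5.08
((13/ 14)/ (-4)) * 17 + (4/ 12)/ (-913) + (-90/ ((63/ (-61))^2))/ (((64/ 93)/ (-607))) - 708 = 105524931763/ 1431584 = 73712.01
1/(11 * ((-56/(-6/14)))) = 3/4312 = 0.00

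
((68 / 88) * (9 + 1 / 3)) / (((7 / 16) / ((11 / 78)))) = 272 / 117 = 2.32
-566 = -566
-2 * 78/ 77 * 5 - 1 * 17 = -2089/ 77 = -27.13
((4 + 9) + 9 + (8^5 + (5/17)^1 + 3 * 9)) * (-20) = -11157880/17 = -656345.88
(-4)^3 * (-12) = 768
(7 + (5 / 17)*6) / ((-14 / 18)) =-1341 / 119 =-11.27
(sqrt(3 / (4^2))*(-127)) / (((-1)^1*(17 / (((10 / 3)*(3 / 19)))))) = 635*sqrt(3) / 646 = 1.70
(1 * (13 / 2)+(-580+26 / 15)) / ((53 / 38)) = -409.95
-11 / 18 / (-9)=11 / 162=0.07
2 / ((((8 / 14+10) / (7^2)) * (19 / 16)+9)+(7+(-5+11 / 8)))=1372 / 8665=0.16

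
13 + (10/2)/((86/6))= 574/43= 13.35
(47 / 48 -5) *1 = -193 / 48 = -4.02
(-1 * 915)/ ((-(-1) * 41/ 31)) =-28365/ 41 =-691.83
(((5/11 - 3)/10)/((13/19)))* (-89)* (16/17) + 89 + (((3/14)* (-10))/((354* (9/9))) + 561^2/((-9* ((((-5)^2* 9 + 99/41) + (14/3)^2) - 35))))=-4886240391301/113361978730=-43.10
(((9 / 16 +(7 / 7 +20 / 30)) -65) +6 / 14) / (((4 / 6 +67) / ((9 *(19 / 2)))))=-3581937 / 45472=-78.77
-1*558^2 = -311364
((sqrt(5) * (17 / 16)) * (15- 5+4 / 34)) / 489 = 0.05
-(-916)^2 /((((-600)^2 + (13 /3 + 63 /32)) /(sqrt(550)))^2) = -170120282112 /47777416718641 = -0.00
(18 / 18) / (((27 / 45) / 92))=460 / 3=153.33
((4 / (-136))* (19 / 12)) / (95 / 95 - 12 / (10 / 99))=5 / 12648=0.00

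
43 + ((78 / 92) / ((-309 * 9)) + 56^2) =135558905 / 42642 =3179.00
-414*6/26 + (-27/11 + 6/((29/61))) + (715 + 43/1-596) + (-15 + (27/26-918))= -545703/638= -855.33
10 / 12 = 5 / 6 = 0.83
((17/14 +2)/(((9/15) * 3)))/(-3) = -0.60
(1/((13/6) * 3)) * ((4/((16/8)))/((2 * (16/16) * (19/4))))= 0.03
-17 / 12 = -1.42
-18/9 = -2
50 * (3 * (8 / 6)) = 200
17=17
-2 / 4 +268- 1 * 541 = -547 / 2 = -273.50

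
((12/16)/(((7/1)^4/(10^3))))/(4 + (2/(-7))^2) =15/196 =0.08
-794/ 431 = -1.84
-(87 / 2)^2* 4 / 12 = -2523 / 4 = -630.75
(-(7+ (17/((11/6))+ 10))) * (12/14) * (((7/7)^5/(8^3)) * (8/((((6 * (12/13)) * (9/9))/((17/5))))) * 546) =-117.94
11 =11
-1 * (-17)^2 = -289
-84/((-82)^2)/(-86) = 21/144566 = 0.00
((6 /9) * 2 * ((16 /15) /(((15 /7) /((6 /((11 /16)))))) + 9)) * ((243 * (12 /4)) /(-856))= -891729 /58850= -15.15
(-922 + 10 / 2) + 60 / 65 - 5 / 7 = -83428 / 91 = -916.79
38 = 38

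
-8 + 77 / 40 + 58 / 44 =-2093 / 440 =-4.76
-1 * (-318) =318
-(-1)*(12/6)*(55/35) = 22/7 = 3.14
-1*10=-10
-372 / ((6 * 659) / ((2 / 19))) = -124 / 12521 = -0.01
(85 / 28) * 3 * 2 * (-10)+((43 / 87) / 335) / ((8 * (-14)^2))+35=-6724334357 / 45699360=-147.14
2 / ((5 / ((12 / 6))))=4 / 5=0.80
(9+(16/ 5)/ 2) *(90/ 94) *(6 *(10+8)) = 51516/ 47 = 1096.09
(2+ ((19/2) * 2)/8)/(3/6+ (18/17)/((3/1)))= 595/116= 5.13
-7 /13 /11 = -7 /143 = -0.05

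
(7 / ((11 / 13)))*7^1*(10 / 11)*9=57330 / 121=473.80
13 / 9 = 1.44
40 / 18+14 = 146 / 9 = 16.22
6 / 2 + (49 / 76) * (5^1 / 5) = 3.64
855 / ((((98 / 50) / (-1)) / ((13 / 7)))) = -277875 / 343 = -810.13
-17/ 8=-2.12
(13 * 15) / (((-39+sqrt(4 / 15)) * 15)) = -7605 / 22811 - 26 * sqrt(15) / 22811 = -0.34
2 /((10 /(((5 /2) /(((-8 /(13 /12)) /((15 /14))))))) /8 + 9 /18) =-260 /383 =-0.68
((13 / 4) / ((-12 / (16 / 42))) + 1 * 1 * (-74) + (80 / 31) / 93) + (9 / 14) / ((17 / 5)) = -76046122 / 1029231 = -73.89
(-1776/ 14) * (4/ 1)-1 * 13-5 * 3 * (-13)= -2278/ 7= -325.43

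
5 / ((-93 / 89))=-445 / 93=-4.78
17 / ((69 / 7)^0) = 17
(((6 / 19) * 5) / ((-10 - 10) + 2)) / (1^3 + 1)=-5 / 114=-0.04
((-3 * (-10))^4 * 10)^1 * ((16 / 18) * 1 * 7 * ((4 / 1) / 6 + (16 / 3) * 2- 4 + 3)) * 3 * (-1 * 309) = -482781600000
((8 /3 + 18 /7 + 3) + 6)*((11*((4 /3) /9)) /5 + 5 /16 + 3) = 2349841 /45360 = 51.80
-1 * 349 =-349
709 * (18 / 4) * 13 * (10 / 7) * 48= 19908720 / 7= 2844102.86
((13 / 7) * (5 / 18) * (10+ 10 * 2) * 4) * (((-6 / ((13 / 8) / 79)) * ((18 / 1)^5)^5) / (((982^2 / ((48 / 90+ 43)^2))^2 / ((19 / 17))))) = -324654193818888143216221850074094661556764672 / 172907144468975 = -1877621626428174309339519000000.00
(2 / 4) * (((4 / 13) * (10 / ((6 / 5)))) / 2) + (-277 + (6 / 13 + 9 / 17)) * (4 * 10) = -7319335 / 663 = -11039.72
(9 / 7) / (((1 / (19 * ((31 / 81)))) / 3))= 589 / 21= 28.05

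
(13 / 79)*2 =26 / 79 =0.33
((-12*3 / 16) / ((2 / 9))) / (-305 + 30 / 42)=189 / 5680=0.03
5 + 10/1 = 15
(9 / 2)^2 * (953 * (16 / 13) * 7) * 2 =4322808 / 13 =332523.69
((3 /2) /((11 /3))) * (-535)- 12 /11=-4839 /22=-219.95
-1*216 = -216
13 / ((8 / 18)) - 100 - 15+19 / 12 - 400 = -2905 / 6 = -484.17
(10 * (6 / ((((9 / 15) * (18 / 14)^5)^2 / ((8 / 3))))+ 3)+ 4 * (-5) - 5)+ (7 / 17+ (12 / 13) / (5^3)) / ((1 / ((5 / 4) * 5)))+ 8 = 7160679376665751 / 138704283471780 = 51.63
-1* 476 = -476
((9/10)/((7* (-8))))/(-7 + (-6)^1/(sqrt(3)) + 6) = -9/6160 + 9* sqrt(3)/3080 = 0.00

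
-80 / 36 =-20 / 9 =-2.22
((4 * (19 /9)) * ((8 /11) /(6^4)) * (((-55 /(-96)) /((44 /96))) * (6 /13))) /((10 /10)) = 95 /34749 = 0.00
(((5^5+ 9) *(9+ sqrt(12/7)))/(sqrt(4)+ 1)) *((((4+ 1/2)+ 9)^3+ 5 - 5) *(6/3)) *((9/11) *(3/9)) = 30843261 *sqrt(21)/77+ 277589349/22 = 14453302.59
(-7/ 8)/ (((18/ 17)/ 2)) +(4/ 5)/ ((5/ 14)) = 1057/ 1800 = 0.59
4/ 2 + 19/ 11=41/ 11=3.73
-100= -100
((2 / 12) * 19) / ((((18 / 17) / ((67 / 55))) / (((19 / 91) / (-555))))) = -411179 / 299999700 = -0.00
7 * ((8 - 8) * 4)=0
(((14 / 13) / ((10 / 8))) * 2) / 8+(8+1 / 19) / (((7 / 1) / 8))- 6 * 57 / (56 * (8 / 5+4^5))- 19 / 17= 3572146829 / 430649440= 8.29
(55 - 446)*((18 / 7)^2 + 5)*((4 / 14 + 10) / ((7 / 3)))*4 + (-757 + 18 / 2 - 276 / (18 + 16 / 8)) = -80820.88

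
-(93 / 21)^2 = -961 / 49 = -19.61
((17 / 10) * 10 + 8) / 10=5 / 2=2.50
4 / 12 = 1 / 3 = 0.33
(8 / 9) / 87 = 8 / 783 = 0.01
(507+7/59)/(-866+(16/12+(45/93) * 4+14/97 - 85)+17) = -33738540/61911827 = -0.54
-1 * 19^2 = -361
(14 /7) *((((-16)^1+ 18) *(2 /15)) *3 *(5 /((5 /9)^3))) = 5832 /125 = 46.66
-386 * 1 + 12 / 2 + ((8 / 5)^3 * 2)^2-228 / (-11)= -292.16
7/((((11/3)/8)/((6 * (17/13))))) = 17136/143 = 119.83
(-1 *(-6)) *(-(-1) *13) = 78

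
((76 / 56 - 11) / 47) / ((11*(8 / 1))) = -135 / 57904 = -0.00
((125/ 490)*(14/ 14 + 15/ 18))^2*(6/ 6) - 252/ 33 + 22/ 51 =-451690541/ 64654128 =-6.99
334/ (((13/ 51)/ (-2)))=-34068/ 13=-2620.62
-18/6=-3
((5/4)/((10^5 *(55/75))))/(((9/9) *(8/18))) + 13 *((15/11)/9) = 4160081/2112000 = 1.97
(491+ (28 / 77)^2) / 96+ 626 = 2443681 / 3872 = 631.12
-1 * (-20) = 20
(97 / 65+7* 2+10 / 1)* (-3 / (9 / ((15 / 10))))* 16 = -203.94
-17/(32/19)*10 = -1615/16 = -100.94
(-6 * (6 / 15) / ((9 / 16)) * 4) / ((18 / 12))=-512 / 45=-11.38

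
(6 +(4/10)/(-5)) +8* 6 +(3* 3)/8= 11009/200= 55.04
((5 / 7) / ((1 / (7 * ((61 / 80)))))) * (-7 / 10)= -427 / 160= -2.67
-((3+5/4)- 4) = -1/4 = -0.25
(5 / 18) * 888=740 / 3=246.67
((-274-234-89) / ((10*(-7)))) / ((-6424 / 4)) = -597 / 112420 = -0.01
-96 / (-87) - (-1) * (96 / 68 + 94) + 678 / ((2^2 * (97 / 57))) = 18757147 / 95642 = 196.12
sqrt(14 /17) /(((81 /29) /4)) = 116* sqrt(238) /1377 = 1.30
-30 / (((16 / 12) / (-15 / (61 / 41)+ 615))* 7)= -830250 / 427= -1944.38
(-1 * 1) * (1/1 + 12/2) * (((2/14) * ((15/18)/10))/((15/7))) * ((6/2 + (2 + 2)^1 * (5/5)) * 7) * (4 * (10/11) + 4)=-2401/165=-14.55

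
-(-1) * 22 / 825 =2 / 75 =0.03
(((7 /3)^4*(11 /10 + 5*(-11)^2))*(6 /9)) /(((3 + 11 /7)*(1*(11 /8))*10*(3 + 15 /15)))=9260657 /194400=47.64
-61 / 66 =-0.92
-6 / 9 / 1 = -2 / 3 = -0.67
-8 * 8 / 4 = -16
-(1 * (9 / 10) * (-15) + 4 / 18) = 239 / 18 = 13.28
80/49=1.63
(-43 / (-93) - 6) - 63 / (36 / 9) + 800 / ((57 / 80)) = 7785539 / 7068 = 1101.52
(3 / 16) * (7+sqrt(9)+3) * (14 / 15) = 91 / 40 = 2.28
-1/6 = -0.17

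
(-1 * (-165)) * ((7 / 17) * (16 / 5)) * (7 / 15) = 8624 / 85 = 101.46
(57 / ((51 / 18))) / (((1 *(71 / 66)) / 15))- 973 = -835831 / 1207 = -692.49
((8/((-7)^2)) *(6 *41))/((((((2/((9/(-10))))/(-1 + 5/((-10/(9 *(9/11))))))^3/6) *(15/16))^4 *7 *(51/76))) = 109703119.70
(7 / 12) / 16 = 7 / 192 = 0.04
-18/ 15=-6/ 5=-1.20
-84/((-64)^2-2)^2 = -21/4190209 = -0.00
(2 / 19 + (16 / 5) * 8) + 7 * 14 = 123.71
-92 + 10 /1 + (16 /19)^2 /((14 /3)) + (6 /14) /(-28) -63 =-144.86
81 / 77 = 1.05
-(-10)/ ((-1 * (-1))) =10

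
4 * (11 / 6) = 22 / 3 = 7.33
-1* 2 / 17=-2 / 17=-0.12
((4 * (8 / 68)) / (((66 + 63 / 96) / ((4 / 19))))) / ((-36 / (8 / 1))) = -2048 / 6200631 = -0.00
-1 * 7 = -7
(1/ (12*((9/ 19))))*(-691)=-13129/ 108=-121.56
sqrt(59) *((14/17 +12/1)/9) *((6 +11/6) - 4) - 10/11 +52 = 2507 *sqrt(59)/459 +562/11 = 93.04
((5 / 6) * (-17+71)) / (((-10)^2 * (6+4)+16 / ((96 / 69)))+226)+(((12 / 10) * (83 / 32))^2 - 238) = -228.28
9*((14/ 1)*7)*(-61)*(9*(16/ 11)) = -704317.09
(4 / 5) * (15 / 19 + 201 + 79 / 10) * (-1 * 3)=-503.25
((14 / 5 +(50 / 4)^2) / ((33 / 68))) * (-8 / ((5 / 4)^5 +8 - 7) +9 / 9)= -218633311 / 684585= -319.37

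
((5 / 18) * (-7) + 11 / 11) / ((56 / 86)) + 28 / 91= -7487 / 6552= -1.14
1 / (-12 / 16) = -4 / 3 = -1.33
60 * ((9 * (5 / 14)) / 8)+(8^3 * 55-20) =788595 / 28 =28164.11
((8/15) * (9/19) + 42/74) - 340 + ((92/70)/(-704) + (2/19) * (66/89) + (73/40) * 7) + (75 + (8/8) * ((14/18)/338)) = -294661368878797/1172425494240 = -251.33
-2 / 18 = -1 / 9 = -0.11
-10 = -10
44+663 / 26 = 139 / 2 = 69.50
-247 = -247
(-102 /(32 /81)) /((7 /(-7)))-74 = 2947 /16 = 184.19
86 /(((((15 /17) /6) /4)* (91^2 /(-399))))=-666672 /5915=-112.71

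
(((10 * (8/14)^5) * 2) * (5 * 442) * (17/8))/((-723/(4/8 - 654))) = 62853107200/12151461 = 5172.47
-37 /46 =-0.80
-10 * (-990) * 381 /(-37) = -3771900 /37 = -101943.24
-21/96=-7/32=-0.22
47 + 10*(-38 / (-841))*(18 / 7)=283529 / 5887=48.16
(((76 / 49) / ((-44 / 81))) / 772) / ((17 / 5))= -7695 / 7073836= -0.00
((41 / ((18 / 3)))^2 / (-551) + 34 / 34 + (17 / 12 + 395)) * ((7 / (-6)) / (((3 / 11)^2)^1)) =-6232.22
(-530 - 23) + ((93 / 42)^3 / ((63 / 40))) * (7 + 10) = -9417542 / 21609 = -435.82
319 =319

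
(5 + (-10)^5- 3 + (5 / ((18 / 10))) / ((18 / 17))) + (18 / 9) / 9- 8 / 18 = -16199287 / 162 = -99995.60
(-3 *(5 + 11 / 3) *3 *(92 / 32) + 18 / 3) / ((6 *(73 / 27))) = -7857 / 584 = -13.45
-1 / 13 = -0.08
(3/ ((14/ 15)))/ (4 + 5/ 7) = 15/ 22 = 0.68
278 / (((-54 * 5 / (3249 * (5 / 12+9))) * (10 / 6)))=-5670227 / 300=-18900.76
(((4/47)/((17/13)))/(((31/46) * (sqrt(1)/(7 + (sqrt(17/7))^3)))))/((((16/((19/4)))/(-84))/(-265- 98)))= 6186609 * sqrt(119)/20398 + 303143841/49538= 9427.98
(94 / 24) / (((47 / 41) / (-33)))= -112.75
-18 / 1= -18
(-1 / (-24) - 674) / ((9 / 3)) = -16175 / 72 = -224.65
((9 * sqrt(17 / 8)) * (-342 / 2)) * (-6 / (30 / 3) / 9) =513 * sqrt(34) / 20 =149.56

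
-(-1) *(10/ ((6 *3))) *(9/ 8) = 5/ 8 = 0.62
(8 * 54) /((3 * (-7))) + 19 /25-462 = -84317 /175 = -481.81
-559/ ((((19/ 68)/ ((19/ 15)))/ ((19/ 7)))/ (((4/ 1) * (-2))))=5777824/ 105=55026.90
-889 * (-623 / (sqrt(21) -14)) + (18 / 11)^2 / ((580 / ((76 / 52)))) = -50529669503 / 1140425 -79121 * sqrt(21) / 25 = -58810.87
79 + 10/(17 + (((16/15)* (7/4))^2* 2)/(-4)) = 273457/3433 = 79.66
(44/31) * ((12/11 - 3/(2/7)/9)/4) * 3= -0.08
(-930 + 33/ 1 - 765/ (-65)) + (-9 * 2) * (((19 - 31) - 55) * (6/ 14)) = -33522/ 91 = -368.37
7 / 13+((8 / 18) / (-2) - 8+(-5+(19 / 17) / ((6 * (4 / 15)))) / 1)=-190709 / 15912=-11.99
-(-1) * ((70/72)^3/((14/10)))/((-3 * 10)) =-6125/279936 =-0.02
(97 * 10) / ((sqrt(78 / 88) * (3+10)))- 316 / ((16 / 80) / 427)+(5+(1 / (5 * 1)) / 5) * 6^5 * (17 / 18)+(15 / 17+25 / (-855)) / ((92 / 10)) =-1065841476316 / 1671525+1940 * sqrt(429) / 507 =-637566.89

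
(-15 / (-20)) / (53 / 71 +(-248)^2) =213 / 17467348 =0.00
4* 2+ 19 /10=99 /10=9.90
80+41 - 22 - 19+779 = 859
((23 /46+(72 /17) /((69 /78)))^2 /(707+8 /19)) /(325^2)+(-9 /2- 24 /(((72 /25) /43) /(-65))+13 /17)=2426185304330213603 /104182087514700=23287.93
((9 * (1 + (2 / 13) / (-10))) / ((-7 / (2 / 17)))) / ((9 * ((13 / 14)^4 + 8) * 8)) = -87808 / 371157345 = -0.00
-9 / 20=-0.45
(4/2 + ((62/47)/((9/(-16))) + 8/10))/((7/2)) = 1924/14805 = 0.13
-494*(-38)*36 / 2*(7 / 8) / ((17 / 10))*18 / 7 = 7602660 / 17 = 447215.29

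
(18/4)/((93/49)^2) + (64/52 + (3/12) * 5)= 3.73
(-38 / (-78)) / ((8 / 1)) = 19 / 312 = 0.06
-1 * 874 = -874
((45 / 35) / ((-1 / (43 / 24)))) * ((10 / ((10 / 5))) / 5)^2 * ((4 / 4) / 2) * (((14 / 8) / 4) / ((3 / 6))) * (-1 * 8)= 129 / 16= 8.06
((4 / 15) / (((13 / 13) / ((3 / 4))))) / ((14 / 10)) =1 / 7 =0.14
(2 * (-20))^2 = 1600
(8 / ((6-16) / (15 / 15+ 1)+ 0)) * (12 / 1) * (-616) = 59136 / 5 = 11827.20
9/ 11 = 0.82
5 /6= 0.83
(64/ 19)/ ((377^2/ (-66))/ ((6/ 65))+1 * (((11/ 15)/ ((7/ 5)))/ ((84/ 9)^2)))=-34771968/ 240826158107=-0.00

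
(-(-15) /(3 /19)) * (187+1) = 17860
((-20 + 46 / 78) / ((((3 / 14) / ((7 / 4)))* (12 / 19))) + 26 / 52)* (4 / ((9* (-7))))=703363 / 44226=15.90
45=45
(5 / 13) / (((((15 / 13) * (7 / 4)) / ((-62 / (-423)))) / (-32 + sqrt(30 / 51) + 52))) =248 * sqrt(170) / 151011 + 4960 / 8883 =0.58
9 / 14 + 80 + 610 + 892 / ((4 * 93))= 902339 / 1302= 693.04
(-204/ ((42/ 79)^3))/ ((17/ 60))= -4930390/ 1029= -4791.44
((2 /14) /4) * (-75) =-75 /28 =-2.68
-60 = -60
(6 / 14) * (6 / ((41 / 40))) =720 / 287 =2.51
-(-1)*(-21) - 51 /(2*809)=-34029 /1618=-21.03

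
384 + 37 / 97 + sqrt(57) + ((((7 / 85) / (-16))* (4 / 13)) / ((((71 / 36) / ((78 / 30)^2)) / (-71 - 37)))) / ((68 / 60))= sqrt(57) + 19152012407 / 49758575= 392.45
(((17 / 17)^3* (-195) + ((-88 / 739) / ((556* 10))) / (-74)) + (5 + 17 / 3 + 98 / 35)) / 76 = -20698486909 / 8665543560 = -2.39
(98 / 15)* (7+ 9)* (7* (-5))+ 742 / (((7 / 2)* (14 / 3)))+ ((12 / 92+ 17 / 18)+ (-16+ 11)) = -10482539 / 2898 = -3617.16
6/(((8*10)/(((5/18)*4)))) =1/12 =0.08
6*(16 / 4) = 24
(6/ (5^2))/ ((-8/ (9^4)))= -19683/ 100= -196.83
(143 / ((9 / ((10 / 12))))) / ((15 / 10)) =8.83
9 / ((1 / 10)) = 90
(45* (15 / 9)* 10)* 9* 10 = 67500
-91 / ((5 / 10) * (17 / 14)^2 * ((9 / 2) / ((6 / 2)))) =-82.29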